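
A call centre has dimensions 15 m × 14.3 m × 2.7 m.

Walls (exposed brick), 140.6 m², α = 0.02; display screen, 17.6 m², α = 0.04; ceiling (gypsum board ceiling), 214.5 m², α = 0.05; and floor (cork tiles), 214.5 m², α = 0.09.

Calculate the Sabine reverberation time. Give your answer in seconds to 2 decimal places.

2.78 s

A = Σ Sᵢαᵢ = 140.6·0.02 + 17.6·0.04 + 214.5·0.05 + 214.5·0.09 = 33.546 sabins.
Room volume: 579.15 m³.
Sabine: RT60 = 0.161 × 579.15 / 33.546 = 2.78 s.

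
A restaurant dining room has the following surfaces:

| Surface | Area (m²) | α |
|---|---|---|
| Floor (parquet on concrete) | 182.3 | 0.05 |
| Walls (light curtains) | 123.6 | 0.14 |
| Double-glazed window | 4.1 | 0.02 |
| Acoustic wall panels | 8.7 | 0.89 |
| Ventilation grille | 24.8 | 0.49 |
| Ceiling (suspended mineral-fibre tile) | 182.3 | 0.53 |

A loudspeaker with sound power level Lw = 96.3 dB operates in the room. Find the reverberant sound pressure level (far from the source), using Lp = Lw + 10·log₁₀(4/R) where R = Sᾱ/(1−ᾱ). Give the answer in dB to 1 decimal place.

Σ(Sᵢαᵢ) = 182.3×0.05 + 123.6×0.14 + 4.1×0.02 + 8.7×0.89 + 24.8×0.49 + 182.3×0.53 = 143.015; total area S = 525.8 m².
ᾱ = 0.2720, so room constant R = A/(1−ᾱ) = 196.449 m².
Lp = Lw + 10 log₁₀(4/R) = 96.3 -16.91 = 79.4 dB.

79.4 dB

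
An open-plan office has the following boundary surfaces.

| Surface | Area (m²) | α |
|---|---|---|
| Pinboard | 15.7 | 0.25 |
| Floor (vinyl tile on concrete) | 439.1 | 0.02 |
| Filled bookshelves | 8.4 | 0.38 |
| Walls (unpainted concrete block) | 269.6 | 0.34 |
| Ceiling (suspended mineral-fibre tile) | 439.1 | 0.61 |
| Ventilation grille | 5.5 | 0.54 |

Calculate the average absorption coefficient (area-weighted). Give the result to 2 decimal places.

0.32

S = Σ Sᵢ = 15.7 + 439.1 + 8.4 + 269.6 + 439.1 + 5.5 = 1177.4 m².
A = 15.7×0.25 + 439.1×0.02 + 8.4×0.38 + 269.6×0.34 + 439.1×0.61 + 5.5×0.54 = 378.384 sabins.
ᾱ = A/S = 0.32.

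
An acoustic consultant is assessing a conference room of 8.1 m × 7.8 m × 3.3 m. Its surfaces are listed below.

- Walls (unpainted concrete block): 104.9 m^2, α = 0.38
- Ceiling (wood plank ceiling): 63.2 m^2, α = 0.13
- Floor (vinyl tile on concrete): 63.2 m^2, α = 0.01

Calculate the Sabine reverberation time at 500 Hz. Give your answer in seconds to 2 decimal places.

Summing Sᵢαᵢ: 39.862 + 8.216 + 0.632 → A = 48.710 sabins.
V = 8.1·7.8·3.3 = 208.494 m³.
RT60 = 0.161 · V / A = 0.161 × 208.494 / 48.710 = 0.69 s.

0.69 s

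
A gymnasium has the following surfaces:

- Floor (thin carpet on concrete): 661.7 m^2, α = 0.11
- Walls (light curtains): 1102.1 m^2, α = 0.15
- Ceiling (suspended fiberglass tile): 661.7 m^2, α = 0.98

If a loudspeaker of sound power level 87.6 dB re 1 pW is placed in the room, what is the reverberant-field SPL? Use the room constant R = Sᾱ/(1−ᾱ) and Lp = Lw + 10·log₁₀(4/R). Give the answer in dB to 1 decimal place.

Σ(Sᵢαᵢ) = 661.7·0.11 + 1102.1·0.15 + 661.7·0.98 = 886.568; total area S = 2425.5 m^2.
ᾱ = 886.568/2425.5 = 0.3655; R = Sᾱ/(1−ᾱ) = 886.568/(1−0.3655) = 1397.270 m^2.
Lp = Lw + 10 log₁₀(4/R) = 87.6 -25.43 = 62.2 dB.

62.2 dB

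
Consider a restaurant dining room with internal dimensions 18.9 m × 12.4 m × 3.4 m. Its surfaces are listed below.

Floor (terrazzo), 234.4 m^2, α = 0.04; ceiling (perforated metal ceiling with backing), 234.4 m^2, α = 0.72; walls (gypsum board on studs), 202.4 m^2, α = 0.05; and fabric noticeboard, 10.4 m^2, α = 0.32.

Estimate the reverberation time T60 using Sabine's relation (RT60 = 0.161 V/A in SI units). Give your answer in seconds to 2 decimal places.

0.67 s

Total absorption A = 234.4·0.04 + 234.4·0.72 + 202.4·0.05 + 10.4·0.32
  = 9.376 + 168.768 + 10.120 + 3.328 = 191.592 m^2 sabins.
V = 18.9·12.4·3.4 = 796.824 m³.
Sabine: RT60 = 0.161 × 796.824 / 191.592 = 0.67 s.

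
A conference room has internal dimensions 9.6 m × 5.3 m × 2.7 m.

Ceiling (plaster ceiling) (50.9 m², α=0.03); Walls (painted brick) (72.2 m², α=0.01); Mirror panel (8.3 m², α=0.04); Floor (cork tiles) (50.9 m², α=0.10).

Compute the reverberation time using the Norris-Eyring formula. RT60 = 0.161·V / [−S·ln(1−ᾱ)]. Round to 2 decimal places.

2.82 sec

S = Σ Sᵢ = 182.3 m².
Absorption A = 50.9×0.03 + 72.2×0.01 + 8.3×0.04 + 50.9×0.10 = 7.671 sabins.
ᾱ = 7.671 / 182.3 = 0.0421.
Eyring denominator: −S ln(1−ᾱ) = 7.841.
V = 9.6 × 5.3 × 2.7 = 137.376 m³.
RT60 = 0.161 × 137.376 / 7.841 = 2.82 s.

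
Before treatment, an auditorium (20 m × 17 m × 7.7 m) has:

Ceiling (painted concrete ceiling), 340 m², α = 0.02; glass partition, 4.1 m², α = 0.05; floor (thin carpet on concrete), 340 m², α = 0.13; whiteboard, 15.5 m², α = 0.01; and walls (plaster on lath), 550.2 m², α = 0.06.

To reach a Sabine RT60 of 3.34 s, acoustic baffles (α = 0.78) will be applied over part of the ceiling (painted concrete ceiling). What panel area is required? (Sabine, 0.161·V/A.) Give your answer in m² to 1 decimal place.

55.0

A₁ = Σ Sᵢαᵢ = 340×0.02 + 4.1×0.05 + 340×0.13 + 15.5×0.01 + 550.2×0.06 = 84.372 sabins.
Required A₂ = 0.161·2618/3.34 = 126.197 sabins.
Absorption to add: 126.197 − 84.372 = 41.825 sabins.
Net gain per m²: Δα = 0.78 − 0.02 = 0.76.
Area = ΔA/Δα = 41.825/0.76 = 55.0 m².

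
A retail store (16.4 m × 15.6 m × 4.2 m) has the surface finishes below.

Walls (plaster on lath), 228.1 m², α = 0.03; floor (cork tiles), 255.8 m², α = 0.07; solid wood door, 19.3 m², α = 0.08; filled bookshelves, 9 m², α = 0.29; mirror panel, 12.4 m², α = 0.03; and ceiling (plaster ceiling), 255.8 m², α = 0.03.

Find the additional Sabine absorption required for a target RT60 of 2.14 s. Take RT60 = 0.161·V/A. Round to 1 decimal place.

Summing Sᵢαᵢ: 6.843 + 17.906 + 1.544 + 2.610 + 0.372 + 7.674 → A₁ = 36.949 sabins.
Target A₂ = 0.161·1074.528/2.14 = 80.841 sabins (V = 1074.528 m³).
Shortfall: 80.841 − 36.949 = 43.9 sabins.

43.9 sabins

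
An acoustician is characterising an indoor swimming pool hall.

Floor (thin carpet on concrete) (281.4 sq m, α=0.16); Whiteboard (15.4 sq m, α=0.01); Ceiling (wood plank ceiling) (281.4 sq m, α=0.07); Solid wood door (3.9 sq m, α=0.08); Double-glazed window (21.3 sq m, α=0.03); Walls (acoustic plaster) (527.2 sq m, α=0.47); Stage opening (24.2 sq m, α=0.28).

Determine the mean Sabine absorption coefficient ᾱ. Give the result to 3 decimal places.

Total surface area S = 1154.8 sq m.
A = 281.4·0.16 + 15.4·0.01 + 281.4·0.07 + 3.9·0.08 + 21.3·0.03 + 527.2·0.47 + 24.2·0.28 = 320.387 sabins.
ᾱ = 320.387 / 1154.8 = 0.277.

0.277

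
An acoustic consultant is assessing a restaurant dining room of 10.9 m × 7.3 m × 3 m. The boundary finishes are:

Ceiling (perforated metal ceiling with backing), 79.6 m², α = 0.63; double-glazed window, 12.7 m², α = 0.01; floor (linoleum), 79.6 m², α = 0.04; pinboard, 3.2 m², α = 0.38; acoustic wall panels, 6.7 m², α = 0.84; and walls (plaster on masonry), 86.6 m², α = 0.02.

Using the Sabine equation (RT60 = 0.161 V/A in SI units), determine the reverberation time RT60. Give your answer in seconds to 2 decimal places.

Total absorption A = 79.6*0.63 + 12.7*0.01 + 79.6*0.04 + 3.2*0.38 + 6.7*0.84 + 86.6*0.02
  = 50.148 + 0.127 + 3.184 + 1.216 + 5.628 + 1.732 = 62.035 m² sabins.
V = 10.9·7.3·3 = 238.71 m³.
T = 0.161 V/A = 0.161·238.71/62.035 = 0.62 s.

0.62 sec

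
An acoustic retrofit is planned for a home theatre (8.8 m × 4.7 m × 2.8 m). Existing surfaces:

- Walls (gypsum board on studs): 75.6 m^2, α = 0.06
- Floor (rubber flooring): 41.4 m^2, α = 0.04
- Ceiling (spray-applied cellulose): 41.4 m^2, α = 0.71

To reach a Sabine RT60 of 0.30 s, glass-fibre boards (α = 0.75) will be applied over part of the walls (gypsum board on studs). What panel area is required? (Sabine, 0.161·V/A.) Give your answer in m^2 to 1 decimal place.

A₁ = Σ Sᵢαᵢ = 75.6*0.06 + 41.4*0.04 + 41.4*0.71 = 35.586 sabins.
V = 115.808 m³. Target absorption A₂ = 0.161 × 115.808 / 0.30 = 62.150 sabins.
Absorption to add: 62.150 − 35.586 = 26.564 sabins.
Net gain per m^2: Δα = 0.75 − 0.06 = 0.69.
Panel area = 26.564 / 0.69 = 38.5 m^2.

38.5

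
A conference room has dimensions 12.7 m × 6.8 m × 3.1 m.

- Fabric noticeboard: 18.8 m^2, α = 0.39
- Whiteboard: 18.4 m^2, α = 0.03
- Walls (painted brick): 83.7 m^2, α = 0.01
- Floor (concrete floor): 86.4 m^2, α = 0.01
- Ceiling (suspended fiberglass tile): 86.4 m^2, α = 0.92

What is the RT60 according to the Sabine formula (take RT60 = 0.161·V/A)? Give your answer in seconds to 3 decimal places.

0.484 sec

A = Σ Sᵢαᵢ = 18.8·0.39 + 18.4·0.03 + 83.7·0.01 + 86.4·0.01 + 86.4·0.92 = 89.073 sabins.
V = 12.7·6.8·3.1 = 267.716 m³.
Sabine: RT60 = 0.161 × 267.716 / 89.073 = 0.484 s.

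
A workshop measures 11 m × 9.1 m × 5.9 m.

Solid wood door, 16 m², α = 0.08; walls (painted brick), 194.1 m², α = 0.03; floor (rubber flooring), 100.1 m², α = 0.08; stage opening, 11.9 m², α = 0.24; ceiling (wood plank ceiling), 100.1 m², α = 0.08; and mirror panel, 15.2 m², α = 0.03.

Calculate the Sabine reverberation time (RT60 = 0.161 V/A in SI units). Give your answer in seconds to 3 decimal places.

3.597 sec

Equivalent absorption area: A = 16×0.08 + 194.1×0.03 + 100.1×0.08 + 11.9×0.24 + 100.1×0.08 + 15.2×0.03 = 26.431 m².
Room volume: 590.59 m³.
Sabine: RT60 = 0.161 × 590.59 / 26.431 = 3.597 s.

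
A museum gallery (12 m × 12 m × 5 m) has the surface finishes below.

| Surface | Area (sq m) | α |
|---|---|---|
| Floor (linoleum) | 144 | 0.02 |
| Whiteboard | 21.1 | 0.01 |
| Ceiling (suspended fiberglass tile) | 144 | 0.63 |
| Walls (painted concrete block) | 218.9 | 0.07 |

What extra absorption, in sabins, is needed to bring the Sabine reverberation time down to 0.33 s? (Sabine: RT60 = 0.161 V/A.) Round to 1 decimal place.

242.1 sabins

Equivalent absorption area: A₁ = 144*0.02 + 21.1*0.01 + 144*0.63 + 218.9*0.07 = 109.134 sq m.
For T = 0.33 s, need A₂ = 0.161·V/T = 0.161·720/0.33 = 351.273 sabins.
ΔA = A₂ − A₁ = 351.273 − 109.134 = 242.1 sabins.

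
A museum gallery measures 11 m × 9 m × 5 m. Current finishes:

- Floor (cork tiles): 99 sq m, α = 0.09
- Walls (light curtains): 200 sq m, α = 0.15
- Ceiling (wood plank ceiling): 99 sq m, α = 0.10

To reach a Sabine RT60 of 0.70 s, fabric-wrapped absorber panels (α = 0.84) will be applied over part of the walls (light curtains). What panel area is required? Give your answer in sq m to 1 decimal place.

94.3

Summing Sᵢαᵢ: 8.910 + 30.000 + 9.900 → A₁ = 48.810 sabins.
Required A₂ = 0.161·495/0.70 = 113.850 sabins.
Absorption to add: 113.850 − 48.810 = 65.040 sabins.
Net gain per sq m: Δα = 0.84 − 0.15 = 0.69.
Panel area = 65.040 / 0.69 = 94.3 sq m.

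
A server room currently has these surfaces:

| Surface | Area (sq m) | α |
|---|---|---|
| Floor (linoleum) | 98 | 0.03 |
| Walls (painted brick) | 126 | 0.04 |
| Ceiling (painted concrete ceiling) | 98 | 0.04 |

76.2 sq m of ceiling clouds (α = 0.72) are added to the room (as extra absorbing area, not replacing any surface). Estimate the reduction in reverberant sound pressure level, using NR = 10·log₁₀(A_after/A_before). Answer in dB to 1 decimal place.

7.5 dB

A_before = Σ Sᵢαᵢ = 98*0.03 + 126*0.04 + 98*0.04 = 11.900 sabins.
Added absorption = 76.2 × 0.72 = 54.864 sabins.
A_after = 11.900 + 54.864 = 66.764 sabins.
Reduction = 10 log₁₀(A_after/A_before) = 10 log₁₀(5.6104) = 7.5 dB.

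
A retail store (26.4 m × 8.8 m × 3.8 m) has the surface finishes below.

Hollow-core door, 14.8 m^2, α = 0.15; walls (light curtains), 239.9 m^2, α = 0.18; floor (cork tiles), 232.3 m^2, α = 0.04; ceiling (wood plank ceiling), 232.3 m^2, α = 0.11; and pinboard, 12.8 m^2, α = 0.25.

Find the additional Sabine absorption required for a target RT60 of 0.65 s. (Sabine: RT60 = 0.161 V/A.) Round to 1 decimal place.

135.2 sabins

Summing Sᵢαᵢ: 2.220 + 43.182 + 9.292 + 25.553 + 3.200 → A₁ = 83.447 sabins.
Target A₂ = 0.161·882.816/0.65 = 218.667 sabins (V = 882.816 m³).
Additional absorption ΔA = 218.667 − 83.447 = 135.2 sabins.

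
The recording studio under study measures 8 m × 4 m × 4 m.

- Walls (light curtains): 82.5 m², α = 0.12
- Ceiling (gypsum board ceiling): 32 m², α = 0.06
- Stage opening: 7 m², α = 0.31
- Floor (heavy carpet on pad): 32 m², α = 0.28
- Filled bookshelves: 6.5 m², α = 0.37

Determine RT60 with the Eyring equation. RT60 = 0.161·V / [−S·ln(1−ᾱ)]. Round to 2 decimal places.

0.75 seconds

S = Σ Sᵢ = 160.0 m².
Absorption A = 82.5×0.12 + 32×0.06 + 7×0.31 + 32×0.28 + 6.5×0.37 = 25.355 sabins.
Mean coefficient ᾱ = A/S = 0.1585.
−S·ln(1−ᾱ) = −160.0 × ln(1 − 0.1585) = 27.611.
V = 8 × 4 × 4 = 128 m³.
RT60 = 0.161 × 128 / 27.611 = 0.75 s.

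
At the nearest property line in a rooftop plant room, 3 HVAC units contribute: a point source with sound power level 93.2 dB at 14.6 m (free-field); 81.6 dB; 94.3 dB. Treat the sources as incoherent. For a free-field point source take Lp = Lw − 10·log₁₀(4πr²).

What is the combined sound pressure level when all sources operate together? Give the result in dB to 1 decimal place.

Source at 14.6 m: Lp = 93.2 − 10·log₁₀(4π·14.6²) = 93.2 − 10·log₁₀(2678.648) = 58.9 dB.
Sum in the linear (power) domain: Σ 10^(Lᵢ/10) = 10^(58.9/10) + 10^(81.6/10) + 10^(94.3/10) = 2.837e+09.
Combined level = 10 log₁₀(2.837e+09) = 94.5 dB.

94.5 dB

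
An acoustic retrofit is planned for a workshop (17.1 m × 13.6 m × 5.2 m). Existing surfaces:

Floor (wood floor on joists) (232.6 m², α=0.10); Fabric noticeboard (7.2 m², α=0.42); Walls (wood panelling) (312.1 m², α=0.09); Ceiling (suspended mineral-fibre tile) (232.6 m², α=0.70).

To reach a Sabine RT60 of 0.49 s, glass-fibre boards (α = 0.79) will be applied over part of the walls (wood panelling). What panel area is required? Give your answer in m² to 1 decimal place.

257.4

Total absorption A₁ = 232.6*0.10 + 7.2*0.42 + 312.1*0.09 + 232.6*0.70
  = 23.260 + 3.024 + 28.089 + 162.820 = 217.193 m² sabins.
Required A₂ = 0.161·1209.312/0.49 = 397.345 sabins.
Absorption to add: 397.345 − 217.193 = 180.152 sabins.
Each m² of panel replacing the walls (wood panelling) adds (0.79 − 0.09) = 0.70 sabins.
Area = ΔA/Δα = 180.152/0.70 = 257.4 m².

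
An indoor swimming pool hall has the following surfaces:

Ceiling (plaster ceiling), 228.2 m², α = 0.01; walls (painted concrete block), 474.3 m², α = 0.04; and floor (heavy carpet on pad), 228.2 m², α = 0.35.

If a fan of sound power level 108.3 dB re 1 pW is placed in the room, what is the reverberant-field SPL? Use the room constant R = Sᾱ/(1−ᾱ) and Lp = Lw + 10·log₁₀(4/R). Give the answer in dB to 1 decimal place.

93.8 dB

A = 101.124 sabins; S = 930.7 m².
ᾱ = 101.124/930.7 = 0.1087; R = Sᾱ/(1−ᾱ) = 101.124/(1−0.1087) = 113.457 m².
Lp = 108.3 + 10·log₁₀(4/113.457) = 108.3 + (-14.53) = 93.8 dB.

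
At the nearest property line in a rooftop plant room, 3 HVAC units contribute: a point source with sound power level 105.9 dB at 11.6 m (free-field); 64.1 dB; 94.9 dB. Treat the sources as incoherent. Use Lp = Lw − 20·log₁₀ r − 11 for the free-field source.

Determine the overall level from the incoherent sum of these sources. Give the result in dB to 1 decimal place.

Source at 11.6 m: Lp = 105.9 − 20·log₁₀(11.6) − 11 = 73.6 dB.
Σ 10^(Lᵢ/10) = 3.116e+09.
L_total = 10·log₁₀(3.116e+09) = 94.9 dB.

94.9 dB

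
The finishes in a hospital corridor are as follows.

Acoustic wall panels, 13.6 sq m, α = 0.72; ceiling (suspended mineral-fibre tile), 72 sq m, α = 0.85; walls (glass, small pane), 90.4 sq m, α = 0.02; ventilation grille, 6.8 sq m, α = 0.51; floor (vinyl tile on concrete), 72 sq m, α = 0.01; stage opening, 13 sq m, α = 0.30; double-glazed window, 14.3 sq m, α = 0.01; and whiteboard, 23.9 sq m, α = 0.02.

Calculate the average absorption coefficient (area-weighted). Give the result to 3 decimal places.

0.266

Total surface area S = 306.0 sq m.
A = 13.6*0.72 + 72*0.85 + 90.4*0.02 + 6.8*0.51 + 72*0.01 + 13*0.30 + 14.3*0.01 + 23.9*0.02 = 81.509 sabins.
ᾱ = 81.509 / 306.0 = 0.266.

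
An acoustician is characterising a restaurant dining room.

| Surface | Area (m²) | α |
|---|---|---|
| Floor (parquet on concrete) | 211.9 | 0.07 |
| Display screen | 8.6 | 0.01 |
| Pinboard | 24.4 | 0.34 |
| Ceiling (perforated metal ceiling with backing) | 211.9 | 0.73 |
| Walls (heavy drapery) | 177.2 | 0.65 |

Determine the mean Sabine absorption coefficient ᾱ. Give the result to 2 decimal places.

Total surface area S = 634.0 m².
Weighted sum Σ Sα = 293.082.
ᾱ = A/S = 0.46.

0.46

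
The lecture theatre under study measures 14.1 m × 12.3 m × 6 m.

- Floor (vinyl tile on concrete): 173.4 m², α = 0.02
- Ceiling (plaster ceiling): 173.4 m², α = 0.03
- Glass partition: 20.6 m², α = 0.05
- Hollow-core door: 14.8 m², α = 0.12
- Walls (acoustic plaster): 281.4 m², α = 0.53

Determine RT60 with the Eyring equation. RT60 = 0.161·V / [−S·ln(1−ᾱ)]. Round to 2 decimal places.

S = Σ Sᵢ = 663.6 m².
Absorption A = 173.4·0.02 + 173.4·0.03 + 20.6·0.05 + 14.8·0.12 + 281.4·0.53 = 160.618 sabins.
Mean coefficient ᾱ = A/S = 0.2420.
Eyring denominator: −S ln(1−ᾱ) = 183.865.
V = 14.1 × 12.3 × 6 = 1040.58 m³.
RT60 = 0.161 × 1040.58 / 183.865 = 0.91 s.

0.91 sec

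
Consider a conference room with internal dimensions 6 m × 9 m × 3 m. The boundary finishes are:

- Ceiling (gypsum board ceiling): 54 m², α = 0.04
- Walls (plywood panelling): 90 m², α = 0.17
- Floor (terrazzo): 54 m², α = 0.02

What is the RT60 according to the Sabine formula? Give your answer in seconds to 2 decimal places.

1.41 s

Summing Sᵢαᵢ: 2.160 + 15.300 + 1.080 → A = 18.540 sabins.
Room volume: 162 m³.
T = 0.161 V/A = 0.161·162/18.540 = 1.41 s.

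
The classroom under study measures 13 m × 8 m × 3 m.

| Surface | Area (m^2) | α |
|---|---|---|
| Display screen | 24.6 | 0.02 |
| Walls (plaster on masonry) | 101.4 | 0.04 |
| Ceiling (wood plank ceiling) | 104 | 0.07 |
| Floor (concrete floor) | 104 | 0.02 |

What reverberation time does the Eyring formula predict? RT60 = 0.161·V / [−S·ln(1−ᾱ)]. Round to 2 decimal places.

S = Σ Sᵢ = 334.0 m^2.
Σ(Sᵢαᵢ) = 24.6×0.02 + 101.4×0.04 + 104×0.07 + 104×0.02 = 13.908.
Mean coefficient ᾱ = A/S = 0.0416.
Eyring denominator: −S ln(1−ᾱ) = 14.192.
V = 13 × 8 × 3 = 312 m³.
T = 0.161·V/[−S·ln(1−ᾱ)] = 0.161·312/14.192 = 3.54 s.

3.54 seconds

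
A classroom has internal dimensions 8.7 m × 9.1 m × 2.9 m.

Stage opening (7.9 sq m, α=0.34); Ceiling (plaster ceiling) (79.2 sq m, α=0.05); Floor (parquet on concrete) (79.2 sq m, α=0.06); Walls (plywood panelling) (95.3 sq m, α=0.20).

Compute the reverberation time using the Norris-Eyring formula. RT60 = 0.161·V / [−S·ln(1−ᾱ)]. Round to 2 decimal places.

1.14 sec

S = Σ Sᵢ = 261.6 sq m.
Absorption A = 7.9×0.34 + 79.2×0.05 + 79.2×0.06 + 95.3×0.20 = 30.458 sabins.
ᾱ = 30.458 / 261.6 = 0.1164.
−S·ln(1−ᾱ) = −261.6 × ln(1 − 0.1164) = 32.373.
V = 8.7 × 9.1 × 2.9 = 229.593 m³.
RT60 = 0.161 × 229.593 / 32.373 = 1.14 s.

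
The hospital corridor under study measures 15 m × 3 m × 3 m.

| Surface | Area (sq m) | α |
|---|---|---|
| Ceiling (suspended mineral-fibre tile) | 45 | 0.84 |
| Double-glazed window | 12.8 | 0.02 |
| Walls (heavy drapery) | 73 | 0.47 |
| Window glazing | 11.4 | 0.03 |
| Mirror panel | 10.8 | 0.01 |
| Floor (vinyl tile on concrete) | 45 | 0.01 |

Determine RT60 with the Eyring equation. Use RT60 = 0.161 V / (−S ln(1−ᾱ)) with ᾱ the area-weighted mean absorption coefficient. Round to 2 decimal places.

0.24 sec

S = Σ Sᵢ = 198.0 sq m.
Σ(Sᵢαᵢ) = 45·0.84 + 12.8·0.02 + 73·0.47 + 11.4·0.03 + 10.8·0.01 + 45·0.01 = 73.266.
Mean coefficient ᾱ = A/S = 0.3700.
−S·ln(1−ᾱ) = −198.0 × ln(1 − 0.3700) = 91.483.
V = 15 × 3 × 3 = 135 m³.
T = 0.161·V/[−S·ln(1−ᾱ)] = 0.161·135/91.483 = 0.24 s.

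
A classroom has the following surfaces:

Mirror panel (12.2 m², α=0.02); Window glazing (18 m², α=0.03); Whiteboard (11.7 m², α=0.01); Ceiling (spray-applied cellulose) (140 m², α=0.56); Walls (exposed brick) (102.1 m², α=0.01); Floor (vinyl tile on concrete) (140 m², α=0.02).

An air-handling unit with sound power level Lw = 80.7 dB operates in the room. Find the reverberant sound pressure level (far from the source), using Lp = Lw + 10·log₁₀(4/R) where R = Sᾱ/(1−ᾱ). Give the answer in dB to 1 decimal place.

Σ(Sᵢαᵢ) = 12.2×0.02 + 18×0.03 + 11.7×0.01 + 140×0.56 + 102.1×0.01 + 140×0.02 = 83.122; total area S = 424.0 m².
ᾱ = 83.122/424.0 = 0.1960; R = Sᾱ/(1−ᾱ) = 83.122/(1−0.1960) = 103.386 m².
Lp = 80.7 + 10·log₁₀(4/103.386) = 80.7 + (-14.12) = 66.6 dB.

66.6 dB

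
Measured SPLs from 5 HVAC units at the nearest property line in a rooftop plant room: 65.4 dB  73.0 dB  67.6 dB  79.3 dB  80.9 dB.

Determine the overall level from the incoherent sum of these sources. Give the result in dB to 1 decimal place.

83.8 dB

Converting to relative power and adding: 10^(65.4/10) + 10^(73.0/10) + 10^(67.6/10) + 10^(79.3/10) + 10^(80.9/10) = 2.373e+08.
Back to dB: 10·log₁₀ Σ = 83.8 dB.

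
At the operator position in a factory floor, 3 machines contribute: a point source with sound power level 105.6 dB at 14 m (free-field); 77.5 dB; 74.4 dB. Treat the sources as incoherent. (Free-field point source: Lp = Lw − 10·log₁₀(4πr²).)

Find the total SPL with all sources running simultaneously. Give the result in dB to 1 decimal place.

Source at 14 m: Lp = 105.6 − 10·log₁₀(4π·14²) = 105.6 − 10·log₁₀(2463.009) = 71.7 dB.
Converting to relative power and adding: 10^(71.7/10) + 10^(77.5/10) + 10^(74.4/10) = 9.857e+07.
Combined level = 10 log₁₀(9.857e+07) = 79.9 dB.

79.9 dB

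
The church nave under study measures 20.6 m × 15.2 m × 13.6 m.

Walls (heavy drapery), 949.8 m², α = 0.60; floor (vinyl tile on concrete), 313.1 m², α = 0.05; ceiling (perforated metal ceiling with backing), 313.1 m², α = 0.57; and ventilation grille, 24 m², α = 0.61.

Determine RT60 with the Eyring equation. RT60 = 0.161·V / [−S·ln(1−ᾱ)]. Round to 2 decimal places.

0.64 s

Total surface area S = 949.8 + 313.1 + 313.1 + 24 = 1600.0 m².
Absorption A = 949.8×0.60 + 313.1×0.05 + 313.1×0.57 + 24×0.61 = 778.642 sabins.
ᾱ = 778.642 / 1600.0 = 0.4867.
Eyring denominator: −S ln(1−ᾱ) = 1067.032.
V = 20.6 × 15.2 × 13.6 = 4258.432 m³.
RT60 = 0.161 × 4258.432 / 1067.032 = 0.64 s.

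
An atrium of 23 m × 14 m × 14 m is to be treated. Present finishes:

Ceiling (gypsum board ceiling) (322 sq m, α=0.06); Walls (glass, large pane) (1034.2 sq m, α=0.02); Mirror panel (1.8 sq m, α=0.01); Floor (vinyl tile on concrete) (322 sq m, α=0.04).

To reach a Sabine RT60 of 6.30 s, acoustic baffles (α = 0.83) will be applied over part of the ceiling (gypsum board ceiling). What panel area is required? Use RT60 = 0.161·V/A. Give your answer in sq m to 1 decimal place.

Total absorption A₁ = 322*0.06 + 1034.2*0.02 + 1.8*0.01 + 322*0.04
  = 19.320 + 20.684 + 0.018 + 12.880 = 52.902 sq m sabins.
V = 4508 m³. Target absorption A₂ = 0.161 × 4508 / 6.30 = 115.204 sabins.
Absorption to add: 115.204 − 52.902 = 62.302 sabins.
Each sq m of panel replacing the ceiling (gypsum board ceiling) adds (0.83 − 0.06) = 0.77 sabins.
Area = ΔA/Δα = 62.302/0.77 = 80.9 sq m.

80.9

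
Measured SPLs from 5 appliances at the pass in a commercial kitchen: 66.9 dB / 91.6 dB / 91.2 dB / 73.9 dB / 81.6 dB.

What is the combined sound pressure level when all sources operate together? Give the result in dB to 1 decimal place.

Σ 10^(Lᵢ/10) = 2.938e+09.
L_total = 10·log₁₀(2.938e+09) = 94.7 dB.

94.7 dB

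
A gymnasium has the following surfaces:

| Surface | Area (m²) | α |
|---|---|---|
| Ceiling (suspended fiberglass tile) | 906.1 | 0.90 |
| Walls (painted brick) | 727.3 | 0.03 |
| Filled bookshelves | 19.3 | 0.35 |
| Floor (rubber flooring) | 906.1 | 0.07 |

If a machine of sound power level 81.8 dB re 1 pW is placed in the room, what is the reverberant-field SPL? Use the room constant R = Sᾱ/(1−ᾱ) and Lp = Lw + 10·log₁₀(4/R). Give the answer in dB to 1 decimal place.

A = 907.491 sabins; S = 2558.8 m².
ᾱ = 0.3547, so room constant R = A/(1−ᾱ) = 1406.309 m².
Lp = Lw + 10 log₁₀(4/R) = 81.8 -25.46 = 56.3 dB.

56.3 dB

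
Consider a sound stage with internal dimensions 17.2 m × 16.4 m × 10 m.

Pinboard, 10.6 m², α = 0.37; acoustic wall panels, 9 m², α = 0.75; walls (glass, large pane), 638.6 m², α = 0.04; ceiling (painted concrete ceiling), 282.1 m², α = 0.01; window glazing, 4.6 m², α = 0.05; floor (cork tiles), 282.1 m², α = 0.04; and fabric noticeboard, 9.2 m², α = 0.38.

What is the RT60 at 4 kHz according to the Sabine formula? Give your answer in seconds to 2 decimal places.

Equivalent absorption area: A = 10.6×0.37 + 9×0.75 + 638.6×0.04 + 282.1×0.01 + 4.6×0.05 + 282.1×0.04 + 9.2×0.38 = 54.047 m².
V = 17.2·16.4·10 = 2820.8 m³.
T = 0.161 V/A = 0.161·2820.8/54.047 = 8.40 s.

8.40 s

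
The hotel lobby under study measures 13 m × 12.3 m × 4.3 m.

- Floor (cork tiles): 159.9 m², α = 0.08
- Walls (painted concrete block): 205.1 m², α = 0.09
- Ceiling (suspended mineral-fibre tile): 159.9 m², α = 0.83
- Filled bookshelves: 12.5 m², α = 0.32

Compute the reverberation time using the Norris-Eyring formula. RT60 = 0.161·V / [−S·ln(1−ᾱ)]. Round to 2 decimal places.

0.55 s

S = Σ Sᵢ = 537.4 m².
Absorption A = 159.9×0.08 + 205.1×0.09 + 159.9×0.83 + 12.5×0.32 = 167.968 sabins.
Mean coefficient ᾱ = A/S = 0.3126.
Eyring denominator: −S ln(1−ᾱ) = 201.438.
V = 13 × 12.3 × 4.3 = 687.57 m³.
T = 0.161·V/[−S·ln(1−ᾱ)] = 0.161·687.57/201.438 = 0.55 s.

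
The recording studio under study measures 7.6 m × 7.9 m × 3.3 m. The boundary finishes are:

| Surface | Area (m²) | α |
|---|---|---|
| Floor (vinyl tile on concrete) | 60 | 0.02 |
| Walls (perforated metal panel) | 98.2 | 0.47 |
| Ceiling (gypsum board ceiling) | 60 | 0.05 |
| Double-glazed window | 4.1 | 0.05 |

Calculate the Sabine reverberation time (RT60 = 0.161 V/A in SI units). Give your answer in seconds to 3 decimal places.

0.631 s

Summing Sᵢαᵢ: 1.200 + 46.154 + 3.000 + 0.205 → A = 50.559 sabins.
Volume V = 7.6 × 7.9 × 3.3 = 198.132 m³.
Sabine: RT60 = 0.161 × 198.132 / 50.559 = 0.631 s.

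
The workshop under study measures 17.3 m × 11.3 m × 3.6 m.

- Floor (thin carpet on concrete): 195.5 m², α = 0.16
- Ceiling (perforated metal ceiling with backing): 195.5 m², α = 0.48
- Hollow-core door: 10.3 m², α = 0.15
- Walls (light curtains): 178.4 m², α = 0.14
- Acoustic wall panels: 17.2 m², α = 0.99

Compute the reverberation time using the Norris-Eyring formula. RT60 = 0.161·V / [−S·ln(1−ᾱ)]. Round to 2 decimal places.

0.57 s

S = Σ Sᵢ = 596.9 m².
Absorption A = 195.5×0.16 + 195.5×0.48 + 10.3×0.15 + 178.4×0.14 + 17.2×0.99 = 168.669 sabins.
ᾱ = 168.669 / 596.9 = 0.2826.
−S·ln(1−ᾱ) = −596.9 × ln(1 − 0.2826) = 198.243.
V = 17.3 × 11.3 × 3.6 = 703.764 m³.
RT60 = 0.161 × 703.764 / 198.243 = 0.57 s.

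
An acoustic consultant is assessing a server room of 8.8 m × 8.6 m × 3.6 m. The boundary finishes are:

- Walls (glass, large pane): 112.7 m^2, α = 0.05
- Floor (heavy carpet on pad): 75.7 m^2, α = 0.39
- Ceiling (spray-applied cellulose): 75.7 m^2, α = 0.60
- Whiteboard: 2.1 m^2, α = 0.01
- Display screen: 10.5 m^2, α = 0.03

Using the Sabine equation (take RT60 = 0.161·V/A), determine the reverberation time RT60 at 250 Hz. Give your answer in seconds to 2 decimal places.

Summing Sᵢαᵢ: 5.635 + 29.523 + 45.420 + 0.021 + 0.315 → A = 80.914 sabins.
Volume V = 8.8 × 8.6 × 3.6 = 272.448 m³.
T = 0.161 V/A = 0.161·272.448/80.914 = 0.54 s.

0.54 seconds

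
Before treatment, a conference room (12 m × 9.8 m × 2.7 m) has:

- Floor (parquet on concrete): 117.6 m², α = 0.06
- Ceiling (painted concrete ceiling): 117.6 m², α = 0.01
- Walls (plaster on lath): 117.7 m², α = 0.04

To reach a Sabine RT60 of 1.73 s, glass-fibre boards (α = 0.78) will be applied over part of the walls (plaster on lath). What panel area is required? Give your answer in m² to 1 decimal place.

22.4

Summing Sᵢαᵢ: 7.056 + 1.176 + 4.708 → A₁ = 12.940 sabins.
Required A₂ = 0.161·317.52/1.73 = 29.550 sabins.
Absorption to add: 29.550 − 12.940 = 16.610 sabins.
Net gain per m²: Δα = 0.78 − 0.04 = 0.74.
Area = ΔA/Δα = 16.610/0.74 = 22.4 m².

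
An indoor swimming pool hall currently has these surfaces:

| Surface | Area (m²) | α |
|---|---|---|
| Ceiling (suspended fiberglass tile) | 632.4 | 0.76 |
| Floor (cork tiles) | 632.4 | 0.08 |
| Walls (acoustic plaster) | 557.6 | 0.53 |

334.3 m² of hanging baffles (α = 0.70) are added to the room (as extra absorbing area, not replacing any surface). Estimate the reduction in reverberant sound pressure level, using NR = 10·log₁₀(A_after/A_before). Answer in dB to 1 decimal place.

1.1 dB

Total absorption A_before = 632.4×0.76 + 632.4×0.08 + 557.6×0.53
  = 480.624 + 50.592 + 295.528 = 826.744 m² sabins.
Treatment contributes 334.3·0.70 = 234.010 sabins.
New total A_after = 1060.754 sabins.
NR = 10·log₁₀(1060.754/826.744) = 1.1 dB.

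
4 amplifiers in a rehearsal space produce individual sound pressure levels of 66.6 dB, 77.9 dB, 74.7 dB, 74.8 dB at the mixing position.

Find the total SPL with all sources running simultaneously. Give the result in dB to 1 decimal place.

81.0 dB

Σ 10^(Lᵢ/10) = 1.259e+08.
L_total = 10·log₁₀(1.259e+08) = 81.0 dB.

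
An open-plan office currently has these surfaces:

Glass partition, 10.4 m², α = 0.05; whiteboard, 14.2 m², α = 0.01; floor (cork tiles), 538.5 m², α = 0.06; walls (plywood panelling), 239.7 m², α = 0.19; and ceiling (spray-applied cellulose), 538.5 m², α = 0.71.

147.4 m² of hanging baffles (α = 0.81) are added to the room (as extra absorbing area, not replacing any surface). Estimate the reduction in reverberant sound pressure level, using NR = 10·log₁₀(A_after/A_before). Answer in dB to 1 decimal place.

1.0 dB

Summing Sᵢαᵢ: 0.520 + 0.142 + 32.310 + 45.543 + 382.335 → A_before = 460.850 sabins.
Added absorption = 147.4 × 0.81 = 119.394 sabins.
New total A_after = 580.244 sabins.
NR = 10·log₁₀(580.244/460.850) = 1.0 dB.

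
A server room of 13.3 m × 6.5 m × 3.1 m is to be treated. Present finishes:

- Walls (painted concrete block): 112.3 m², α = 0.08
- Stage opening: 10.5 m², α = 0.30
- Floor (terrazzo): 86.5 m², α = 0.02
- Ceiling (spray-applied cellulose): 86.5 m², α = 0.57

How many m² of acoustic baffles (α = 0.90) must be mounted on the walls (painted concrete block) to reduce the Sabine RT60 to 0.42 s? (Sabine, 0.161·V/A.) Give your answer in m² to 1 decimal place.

48.2

A₁ = Σ Sᵢαᵢ = 112.3·0.08 + 10.5·0.30 + 86.5·0.02 + 86.5·0.57 = 63.169 sabins.
V = 267.995 m³. Target absorption A₂ = 0.161 × 267.995 / 0.42 = 102.731 sabins.
Absorption to add: 102.731 − 63.169 = 39.562 sabins.
Net gain per m²: Δα = 0.90 − 0.08 = 0.82.
Panel area = 39.562 / 0.82 = 48.2 m².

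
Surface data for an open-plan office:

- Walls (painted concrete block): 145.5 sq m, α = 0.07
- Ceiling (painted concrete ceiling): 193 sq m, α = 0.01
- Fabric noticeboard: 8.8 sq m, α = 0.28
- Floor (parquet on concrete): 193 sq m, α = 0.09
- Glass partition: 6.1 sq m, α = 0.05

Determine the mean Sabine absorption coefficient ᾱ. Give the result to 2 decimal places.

0.06

S = Σ Sᵢ = 145.5 + 193 + 8.8 + 193 + 6.1 = 546.4 sq m.
A = 145.5×0.07 + 193×0.01 + 8.8×0.28 + 193×0.09 + 6.1×0.05 = 32.254 sabins.
ᾱ = 32.254 / 546.4 = 0.06.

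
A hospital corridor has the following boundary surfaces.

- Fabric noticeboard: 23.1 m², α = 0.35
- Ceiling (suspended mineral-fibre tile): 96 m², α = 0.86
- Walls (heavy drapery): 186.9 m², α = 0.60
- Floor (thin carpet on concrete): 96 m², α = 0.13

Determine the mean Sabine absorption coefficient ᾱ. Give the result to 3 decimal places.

0.535

S = Σ Sᵢ = 23.1 + 96 + 186.9 + 96 = 402.0 m².
Weighted sum Σ Sα = 215.265.
ᾱ = 215.265 / 402.0 = 0.535.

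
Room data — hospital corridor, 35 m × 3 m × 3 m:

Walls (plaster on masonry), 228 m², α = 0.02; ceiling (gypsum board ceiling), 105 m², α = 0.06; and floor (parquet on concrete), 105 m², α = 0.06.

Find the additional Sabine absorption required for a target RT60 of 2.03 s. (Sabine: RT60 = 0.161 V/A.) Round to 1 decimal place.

7.8 sabins

Summing Sᵢαᵢ: 4.560 + 6.300 + 6.300 → A₁ = 17.160 sabins.
Target A₂ = 0.161·315/2.03 = 24.983 sabins (V = 315 m³).
Additional absorption ΔA = 24.983 − 17.160 = 7.8 sabins.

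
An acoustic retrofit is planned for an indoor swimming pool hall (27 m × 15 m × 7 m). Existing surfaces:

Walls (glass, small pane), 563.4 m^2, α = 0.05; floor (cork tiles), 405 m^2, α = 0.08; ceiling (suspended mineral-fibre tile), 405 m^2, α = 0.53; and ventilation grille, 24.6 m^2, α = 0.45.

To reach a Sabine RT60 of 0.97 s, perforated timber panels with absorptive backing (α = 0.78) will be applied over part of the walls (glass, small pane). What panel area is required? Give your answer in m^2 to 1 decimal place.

252.4

Equivalent absorption area: A₁ = 563.4·0.05 + 405·0.08 + 405·0.53 + 24.6·0.45 = 286.290 m^2.
Required A₂ = 0.161·2835/0.97 = 470.552 sabins.
ΔA needed = 470.552 − 286.290 = 184.262 sabins.
Net gain per m^2: Δα = 0.78 − 0.05 = 0.73.
Area = ΔA/Δα = 184.262/0.73 = 252.4 m^2.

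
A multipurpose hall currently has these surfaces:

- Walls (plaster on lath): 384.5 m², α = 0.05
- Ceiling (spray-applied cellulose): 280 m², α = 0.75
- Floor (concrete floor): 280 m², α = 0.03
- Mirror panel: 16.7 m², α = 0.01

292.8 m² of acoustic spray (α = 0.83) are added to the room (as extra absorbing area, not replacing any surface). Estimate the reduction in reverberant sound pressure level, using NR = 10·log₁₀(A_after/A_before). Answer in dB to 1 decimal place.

3.1 dB

Summing Sᵢαᵢ: 19.225 + 210.000 + 8.400 + 0.167 → A_before = 237.792 sabins.
Treatment contributes 292.8·0.83 = 243.024 sabins.
New total A_after = 480.816 sabins.
Reduction = 10 log₁₀(A_after/A_before) = 10 log₁₀(2.0220) = 3.1 dB.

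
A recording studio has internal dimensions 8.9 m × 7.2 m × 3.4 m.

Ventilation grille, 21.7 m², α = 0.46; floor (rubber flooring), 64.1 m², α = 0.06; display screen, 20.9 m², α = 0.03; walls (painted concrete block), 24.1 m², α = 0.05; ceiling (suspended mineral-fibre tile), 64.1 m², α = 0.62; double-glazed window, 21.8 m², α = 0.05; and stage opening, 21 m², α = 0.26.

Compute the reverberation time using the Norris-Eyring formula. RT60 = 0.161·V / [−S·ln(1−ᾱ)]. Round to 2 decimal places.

0.49 s

S = Σ Sᵢ = 237.7 m².
Σ(Sᵢαᵢ) = 21.7·0.46 + 64.1·0.06 + 20.9·0.03 + 24.1·0.05 + 64.1·0.62 + 21.8·0.05 + 21·0.26 = 61.952.
Mean coefficient ᾱ = A/S = 0.2606.
−S·ln(1−ᾱ) = −237.7 × ln(1 − 0.2606) = 71.765.
V = 8.9 × 7.2 × 3.4 = 217.872 m³.
RT60 = 0.161 × 217.872 / 71.765 = 0.49 s.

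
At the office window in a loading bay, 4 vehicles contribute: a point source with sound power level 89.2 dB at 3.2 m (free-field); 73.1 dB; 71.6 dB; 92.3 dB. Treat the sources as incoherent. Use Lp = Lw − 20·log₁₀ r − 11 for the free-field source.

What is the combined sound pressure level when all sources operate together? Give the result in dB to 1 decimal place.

92.4 dB

Source at 3.2 m: Lp = 89.2 − 20·log₁₀(3.2) − 11 = 68.1 dB.
Converting to relative power and adding: 10^(68.1/10) + 10^(73.1/10) + 10^(71.6/10) + 10^(92.3/10) = 1.74e+09.
Back to dB: 10·log₁₀ Σ = 92.4 dB.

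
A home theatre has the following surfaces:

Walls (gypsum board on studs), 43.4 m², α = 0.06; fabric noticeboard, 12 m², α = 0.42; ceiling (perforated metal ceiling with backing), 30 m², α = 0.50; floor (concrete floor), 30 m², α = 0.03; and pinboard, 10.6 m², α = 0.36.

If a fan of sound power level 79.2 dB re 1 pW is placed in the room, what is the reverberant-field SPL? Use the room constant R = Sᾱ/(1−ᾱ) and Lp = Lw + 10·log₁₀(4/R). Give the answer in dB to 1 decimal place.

69.8 dB

Σ(Sᵢαᵢ) = 43.4·0.06 + 12·0.42 + 30·0.50 + 30·0.03 + 10.6·0.36 = 27.360; total area S = 126.0 m².
ᾱ = 27.360/126.0 = 0.2171; R = Sᾱ/(1−ᾱ) = 27.360/(1−0.2171) = 34.947 m².
Lp = 79.2 + 10·log₁₀(4/34.947) = 79.2 + (-9.41) = 69.8 dB.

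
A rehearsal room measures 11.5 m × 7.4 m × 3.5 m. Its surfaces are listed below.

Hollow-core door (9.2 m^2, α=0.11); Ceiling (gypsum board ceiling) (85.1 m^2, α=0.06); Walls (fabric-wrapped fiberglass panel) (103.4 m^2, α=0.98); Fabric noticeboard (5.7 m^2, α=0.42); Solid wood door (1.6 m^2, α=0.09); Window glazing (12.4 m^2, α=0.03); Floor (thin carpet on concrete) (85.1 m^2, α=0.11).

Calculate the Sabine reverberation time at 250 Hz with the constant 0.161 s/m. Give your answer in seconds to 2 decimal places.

0.40 s

Total absorption A = 9.2×0.11 + 85.1×0.06 + 103.4×0.98 + 5.7×0.42 + 1.6×0.09 + 12.4×0.03 + 85.1×0.11
  = 1.012 + 5.106 + 101.332 + 2.394 + 0.144 + 0.372 + 9.361 = 119.721 m^2 sabins.
Room volume: 297.85 m³.
RT60 = 0.161 · V / A = 0.161 × 297.85 / 119.721 = 0.40 s.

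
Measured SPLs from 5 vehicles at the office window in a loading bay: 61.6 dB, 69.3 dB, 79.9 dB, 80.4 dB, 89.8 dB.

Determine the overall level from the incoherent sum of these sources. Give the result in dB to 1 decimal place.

90.7 dB

Sum in the linear (power) domain: Σ 10^(Lᵢ/10) = 10^(61.6/10) + 10^(69.3/10) + 10^(79.9/10) + 10^(80.4/10) + 10^(89.8/10) = 1.172e+09.
Back to dB: 10·log₁₀ Σ = 90.7 dB.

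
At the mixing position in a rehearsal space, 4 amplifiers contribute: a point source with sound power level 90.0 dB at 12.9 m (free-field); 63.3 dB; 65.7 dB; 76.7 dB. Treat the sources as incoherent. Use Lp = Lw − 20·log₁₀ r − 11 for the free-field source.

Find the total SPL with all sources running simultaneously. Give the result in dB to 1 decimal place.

Source at 12.9 m: Lp = 90.0 − 20·log₁₀(12.9) − 11 = 56.8 dB.
Sum in the linear (power) domain: Σ 10^(Lᵢ/10) = 10^(56.8/10) + 10^(63.3/10) + 10^(65.7/10) + 10^(76.7/10) = 5.311e+07.
L_total = 10·log₁₀(5.311e+07) = 77.3 dB.

77.3 dB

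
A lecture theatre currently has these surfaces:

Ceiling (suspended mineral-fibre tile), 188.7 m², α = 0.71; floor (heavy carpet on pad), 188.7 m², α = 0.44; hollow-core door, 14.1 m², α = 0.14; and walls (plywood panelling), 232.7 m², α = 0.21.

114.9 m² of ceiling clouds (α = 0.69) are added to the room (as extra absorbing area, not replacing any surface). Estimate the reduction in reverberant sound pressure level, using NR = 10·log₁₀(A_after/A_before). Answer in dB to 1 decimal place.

1.1 dB

A_before = Σ Sᵢαᵢ = 188.7·0.71 + 188.7·0.44 + 14.1·0.14 + 232.7·0.21 = 267.846 sabins.
Treatment contributes 114.9·0.69 = 79.281 sabins.
New total A_after = 347.127 sabins.
Reduction = 10 log₁₀(A_after/A_before) = 10 log₁₀(1.2960) = 1.1 dB.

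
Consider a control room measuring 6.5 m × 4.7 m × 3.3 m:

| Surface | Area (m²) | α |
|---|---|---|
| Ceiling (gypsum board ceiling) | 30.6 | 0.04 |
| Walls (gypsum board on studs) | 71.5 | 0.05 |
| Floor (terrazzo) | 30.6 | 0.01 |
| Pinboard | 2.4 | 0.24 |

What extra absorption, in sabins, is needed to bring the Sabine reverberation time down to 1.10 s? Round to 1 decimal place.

Equivalent absorption area: A₁ = 30.6×0.04 + 71.5×0.05 + 30.6×0.01 + 2.4×0.24 = 5.681 m².
For T = 1.10 s, need A₂ = 0.161·V/T = 0.161·100.815/1.10 = 14.756 sabins.
Shortfall: 14.756 − 5.681 = 9.1 sabins.

9.1 sabins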